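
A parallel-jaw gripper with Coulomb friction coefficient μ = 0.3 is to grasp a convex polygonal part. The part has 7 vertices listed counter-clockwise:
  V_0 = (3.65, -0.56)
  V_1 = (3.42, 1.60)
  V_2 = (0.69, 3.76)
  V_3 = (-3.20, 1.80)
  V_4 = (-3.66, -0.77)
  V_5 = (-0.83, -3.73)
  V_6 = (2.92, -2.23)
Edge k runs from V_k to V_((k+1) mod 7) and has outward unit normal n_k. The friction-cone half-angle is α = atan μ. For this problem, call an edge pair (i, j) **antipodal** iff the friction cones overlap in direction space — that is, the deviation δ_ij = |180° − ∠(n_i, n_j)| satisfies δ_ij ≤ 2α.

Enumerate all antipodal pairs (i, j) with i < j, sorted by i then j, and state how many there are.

α = atan 0.3 = 16.70°;  2α = 33.40°
n_0 = (+0.9944, +0.1059)
n_1 = (+0.6205, +0.7842)
n_2 = (-0.4500, +0.8930)
n_3 = (-0.9844, +0.1762)
n_4 = (-0.7228, -0.6911)
n_5 = (+0.3714, -0.9285)
n_6 = (+0.9163, -0.4005)
  (0,1): δ = 134.43°  ·
  (0,2): δ = 69.34°  ·
  (0,3): δ = 16.23°  ✓
  (0,4): δ = 37.64°  ·
  (0,5): δ = 105.72°  ·
  (0,6): δ = 150.31°  ·
  (1,2): δ = 114.91°  ·
  (1,3): δ = 61.80°  ·
  (1,4): δ = 7.93°  ✓
  (1,5): δ = 60.15°  ·
  (1,6): δ = 104.74°  ·
  (2,3): δ = 126.89°  ·
  (2,4): δ = 73.03°  ·
  (2,5): δ = 4.94°  ✓
  (2,6): δ = 39.65°  ·
  (3,4): δ = 126.14°  ·
  (3,5): δ = 58.05°  ·
  (3,6): δ = 13.46°  ✓
  (4,5): δ = 111.91°  ·
  (4,6): δ = 67.33°  ·
  (5,6): δ = 135.41°  ·
antipodal pairs: 4

count = 4; pairs: (0,3), (1,4), (2,5), (3,6)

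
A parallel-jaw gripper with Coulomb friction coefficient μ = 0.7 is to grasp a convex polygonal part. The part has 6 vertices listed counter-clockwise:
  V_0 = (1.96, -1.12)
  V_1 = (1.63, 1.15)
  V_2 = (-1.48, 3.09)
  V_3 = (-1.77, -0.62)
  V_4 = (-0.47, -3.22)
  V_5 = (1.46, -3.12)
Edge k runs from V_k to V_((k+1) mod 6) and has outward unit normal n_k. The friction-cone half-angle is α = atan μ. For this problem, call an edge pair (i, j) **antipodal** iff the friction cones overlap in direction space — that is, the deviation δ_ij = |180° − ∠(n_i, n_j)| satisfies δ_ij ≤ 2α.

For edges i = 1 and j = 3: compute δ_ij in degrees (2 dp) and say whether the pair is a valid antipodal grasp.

δ = 31.48°, valid

α = atan 0.7 = 34.99°;  2α = 69.98°
edge 1: e_1 = (-3.11, +1.94);  n_1 = (+0.5293, +0.8485)
edge 3: e_3 = (+1.30, -2.60);  n_3 = (-0.8944, -0.4472)
∠(n_1, n_3) = 148.52°
δ = |180° − 148.52°| = 31.48°
31.48° ≤ 2α = 69.98°  →  valid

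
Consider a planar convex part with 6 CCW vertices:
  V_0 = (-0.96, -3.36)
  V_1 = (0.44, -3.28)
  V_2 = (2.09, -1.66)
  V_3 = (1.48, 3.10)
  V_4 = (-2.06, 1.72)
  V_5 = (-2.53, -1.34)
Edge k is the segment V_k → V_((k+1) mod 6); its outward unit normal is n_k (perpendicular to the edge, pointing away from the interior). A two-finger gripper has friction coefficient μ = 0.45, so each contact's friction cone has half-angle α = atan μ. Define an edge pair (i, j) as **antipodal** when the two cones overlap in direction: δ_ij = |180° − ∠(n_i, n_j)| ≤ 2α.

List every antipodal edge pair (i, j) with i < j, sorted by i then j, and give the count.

count = 5; pairs: (0,3), (1,3), (1,4), (2,4), (2,5)

α = atan 0.45 = 24.23°;  2α = 48.46°
n_0 = (+0.0570, -0.9984)
n_1 = (+0.7006, -0.7136)
n_2 = (+0.9919, +0.1271)
n_3 = (-0.3632, +0.9317)
n_4 = (-0.9884, +0.1518)
n_5 = (-0.7896, -0.6137)
  (0,1): δ = 138.80°  ·
  (0,2): δ = 85.97°  ·
  (0,3): δ = 18.03°  ✓
  (0,4): δ = 78.00°  ·
  (0,5): δ = 124.58°  ·
  (1,2): δ = 127.17°  ·
  (1,3): δ = 23.18°  ✓
  (1,4): δ = 36.79°  ✓
  (1,5): δ = 83.38°  ·
  (2,3): δ = 76.01°  ·
  (2,4): δ = 16.03°  ✓
  (2,5): δ = 30.55°  ✓
  (3,4): δ = 120.03°  ·
  (3,5): δ = 73.44°  ·
  (4,5): δ = 133.41°  ·
antipodal pairs: 5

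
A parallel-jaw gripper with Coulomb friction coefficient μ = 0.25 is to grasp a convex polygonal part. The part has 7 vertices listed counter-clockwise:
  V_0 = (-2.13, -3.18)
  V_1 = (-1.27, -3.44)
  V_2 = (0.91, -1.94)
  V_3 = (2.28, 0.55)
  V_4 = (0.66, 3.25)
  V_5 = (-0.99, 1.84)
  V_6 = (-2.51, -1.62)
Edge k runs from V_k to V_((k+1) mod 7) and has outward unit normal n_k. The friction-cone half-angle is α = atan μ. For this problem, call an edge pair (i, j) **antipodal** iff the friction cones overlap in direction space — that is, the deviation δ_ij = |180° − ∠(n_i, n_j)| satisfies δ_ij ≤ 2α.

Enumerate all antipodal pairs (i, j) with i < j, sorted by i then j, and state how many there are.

count = 4; pairs: (1,4), (2,4), (2,5), (3,6)

α = atan 0.25 = 14.04°;  2α = 28.07°
n_0 = (-0.2894, -0.9572)
n_1 = (+0.5668, -0.8238)
n_2 = (+0.8761, -0.4821)
n_3 = (+0.8575, +0.5145)
n_4 = (-0.6497, +0.7602)
n_5 = (-0.9155, +0.4022)
n_6 = (-0.9716, -0.2367)
  (0,1): δ = 128.65°  ·
  (0,2): δ = 102.00°  ·
  (0,3): δ = 42.21°  ·
  (0,4): δ = 57.34°  ·
  (0,5): δ = 83.11°  ·
  (0,6): δ = 120.51°  ·
  (1,2): δ = 153.35°  ·
  (1,3): δ = 93.57°  ·
  (1,4): δ = 5.98°  ✓
  (1,5): δ = 31.75°  ·
  (1,6): δ = 69.16°  ·
  (2,3): δ = 120.22°  ·
  (2,4): δ = 20.66°  ✓
  (2,5): δ = 5.10°  ✓
  (2,6): δ = 42.51°  ·
  (3,4): δ = 80.45°  ·
  (3,5): δ = 54.68°  ·
  (3,6): δ = 17.27°  ✓
  (4,5): δ = 154.23°  ·
  (4,6): δ = 116.83°  ·
  (5,6): δ = 142.59°  ·
antipodal pairs: 4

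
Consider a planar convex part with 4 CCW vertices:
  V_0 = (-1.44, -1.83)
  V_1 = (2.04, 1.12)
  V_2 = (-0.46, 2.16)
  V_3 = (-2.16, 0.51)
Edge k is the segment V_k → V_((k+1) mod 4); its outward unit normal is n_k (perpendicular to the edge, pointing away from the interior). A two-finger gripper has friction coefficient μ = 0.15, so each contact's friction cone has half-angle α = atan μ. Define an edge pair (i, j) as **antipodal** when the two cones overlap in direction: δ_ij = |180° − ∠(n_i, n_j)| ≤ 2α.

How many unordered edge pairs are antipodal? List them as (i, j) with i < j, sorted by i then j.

count = 1; pairs: (0,2)

α = atan 0.15 = 8.53°;  2α = 17.06°
n_0 = (+0.6466, -0.7628)
n_1 = (+0.3841, +0.9233)
n_2 = (-0.6965, +0.7176)
n_3 = (-0.9558, -0.2941)
  (0,1): δ = 62.88°  ·
  (0,2): δ = 3.86°  ✓
  (0,3): δ = 66.81°  ·
  (1,2): δ = 113.27°  ·
  (1,3): δ = 50.31°  ·
  (2,3): δ = 117.04°  ·
antipodal pairs: 1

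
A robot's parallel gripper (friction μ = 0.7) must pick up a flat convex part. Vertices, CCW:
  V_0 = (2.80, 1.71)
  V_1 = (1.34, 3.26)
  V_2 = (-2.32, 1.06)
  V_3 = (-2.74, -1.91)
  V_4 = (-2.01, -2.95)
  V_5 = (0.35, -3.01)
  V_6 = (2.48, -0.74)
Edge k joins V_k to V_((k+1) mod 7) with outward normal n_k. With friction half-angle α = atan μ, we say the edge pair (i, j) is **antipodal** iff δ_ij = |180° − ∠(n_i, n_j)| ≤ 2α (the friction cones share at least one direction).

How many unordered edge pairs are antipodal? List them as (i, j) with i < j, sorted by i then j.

count = 9; pairs: (0,2), (0,3), (0,4), (1,4), (1,5), (1,6), (2,5), (2,6), (3,6)

α = atan 0.7 = 34.99°;  2α = 69.98°
n_0 = (+0.7279, +0.6857)
n_1 = (-0.5152, +0.8571)
n_2 = (-0.9901, +0.1400)
n_3 = (-0.8185, -0.5745)
n_4 = (-0.0254, -0.9997)
n_5 = (+0.7292, -0.6843)
n_6 = (+0.9916, -0.1295)
  (0,1): δ = 102.28°  ·
  (0,2): δ = 51.34°  ✓
  (0,3): δ = 8.22°  ✓
  (0,4): δ = 45.26°  ✓
  (0,5): δ = 93.54°  ·
  (0,6): δ = 129.27°  ·
  (1,2): δ = 129.06°  ·
  (1,3): δ = 85.94°  ·
  (1,4): δ = 32.47°  ✓
  (1,5): δ = 15.81°  ✓
  (1,6): δ = 51.55°  ✓
  (2,3): δ = 136.89°  ·
  (2,4): δ = 83.41°  ·
  (2,5): δ = 35.13°  ✓
  (2,6): δ = 0.61°  ✓
  (3,4): δ = 126.52°  ·
  (3,5): δ = 78.24°  ·
  (3,6): δ = 42.51°  ✓
  (4,5): δ = 131.72°  ·
  (4,6): δ = 95.99°  ·
  (5,6): δ = 144.26°  ·
antipodal pairs: 9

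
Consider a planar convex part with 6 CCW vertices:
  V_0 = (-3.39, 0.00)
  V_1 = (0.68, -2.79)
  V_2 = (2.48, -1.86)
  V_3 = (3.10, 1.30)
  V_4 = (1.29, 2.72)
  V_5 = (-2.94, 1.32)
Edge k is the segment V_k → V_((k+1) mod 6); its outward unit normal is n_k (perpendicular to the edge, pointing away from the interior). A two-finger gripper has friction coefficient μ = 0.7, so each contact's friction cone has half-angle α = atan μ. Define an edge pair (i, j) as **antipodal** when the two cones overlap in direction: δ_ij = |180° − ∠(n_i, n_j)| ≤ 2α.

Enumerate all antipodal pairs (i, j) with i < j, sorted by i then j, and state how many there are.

count = 8; pairs: (0,2), (0,3), (0,4), (1,3), (1,4), (1,5), (2,4), (2,5)

α = atan 0.7 = 34.99°;  2α = 69.98°
n_0 = (-0.5654, -0.8248)
n_1 = (+0.4590, -0.8884)
n_2 = (+0.9813, -0.1925)
n_3 = (+0.6172, +0.7868)
n_4 = (-0.3142, +0.9494)
n_5 = (-0.9465, +0.3227)
  (0,1): δ = 118.25°  ·
  (0,2): δ = 66.67°  ✓
  (0,3): δ = 3.68°  ✓
  (0,4): δ = 52.74°  ✓
  (0,5): δ = 105.61°  ·
  (1,2): δ = 128.42°  ·
  (1,3): δ = 65.44°  ✓
  (1,4): δ = 9.01°  ✓
  (1,5): δ = 43.85°  ✓
  (2,3): δ = 117.01°  ·
  (2,4): δ = 60.59°  ✓
  (2,5): δ = 7.72°  ✓
  (3,4): δ = 123.57°  ·
  (3,5): δ = 70.71°  ·
  (4,5): δ = 127.14°  ·
antipodal pairs: 8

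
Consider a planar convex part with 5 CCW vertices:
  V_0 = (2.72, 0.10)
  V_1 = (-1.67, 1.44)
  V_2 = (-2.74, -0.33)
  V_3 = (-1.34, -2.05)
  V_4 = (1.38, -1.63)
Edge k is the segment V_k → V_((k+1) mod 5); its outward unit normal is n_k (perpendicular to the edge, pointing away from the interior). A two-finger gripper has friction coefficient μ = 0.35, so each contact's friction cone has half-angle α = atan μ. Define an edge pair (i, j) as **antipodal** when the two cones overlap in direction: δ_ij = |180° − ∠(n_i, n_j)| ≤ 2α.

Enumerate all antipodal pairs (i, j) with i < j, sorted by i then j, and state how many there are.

count = 3; pairs: (0,2), (0,3), (1,4)

α = atan 0.35 = 19.29°;  2α = 38.58°
n_0 = (+0.2919, +0.9564)
n_1 = (-0.8558, +0.5173)
n_2 = (-0.7756, -0.6313)
n_3 = (+0.1526, -0.9883)
n_4 = (+0.7906, -0.6124)
  (0,1): δ = 104.18°  ·
  (0,2): δ = 33.88°  ✓
  (0,3): δ = 25.75°  ✓
  (0,4): δ = 69.21°  ·
  (1,2): δ = 109.70°  ·
  (1,3): δ = 50.07°  ·
  (1,4): δ = 6.61°  ✓
  (2,3): δ = 120.37°  ·
  (2,4): δ = 76.90°  ·
  (3,4): δ = 136.54°  ·
antipodal pairs: 3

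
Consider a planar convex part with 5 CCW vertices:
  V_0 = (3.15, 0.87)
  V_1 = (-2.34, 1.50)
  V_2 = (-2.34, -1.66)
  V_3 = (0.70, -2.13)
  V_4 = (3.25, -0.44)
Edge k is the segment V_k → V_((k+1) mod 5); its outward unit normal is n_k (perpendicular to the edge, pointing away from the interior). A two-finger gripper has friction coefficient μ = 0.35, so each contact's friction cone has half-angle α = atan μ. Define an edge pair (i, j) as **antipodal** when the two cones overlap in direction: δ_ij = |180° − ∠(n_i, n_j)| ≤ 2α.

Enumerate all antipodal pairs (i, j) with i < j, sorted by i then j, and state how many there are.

α = atan 0.35 = 19.29°;  2α = 38.58°
n_0 = (+0.1140, +0.9935)
n_1 = (-1.0000, -0.0000)
n_2 = (-0.1528, -0.9883)
n_3 = (+0.5524, -0.8336)
n_4 = (+0.9971, +0.0761)
  (0,1): δ = 83.45°  ·
  (0,2): δ = 2.24°  ✓
  (0,3): δ = 40.08°  ·
  (0,4): δ = 100.91°  ·
  (1,2): δ = 98.79°  ·
  (1,3): δ = 56.47°  ·
  (1,4): δ = 4.37°  ✓
  (2,3): δ = 137.68°  ·
  (2,4): δ = 76.85°  ·
  (3,4): δ = 119.17°  ·
antipodal pairs: 2

count = 2; pairs: (0,2), (1,4)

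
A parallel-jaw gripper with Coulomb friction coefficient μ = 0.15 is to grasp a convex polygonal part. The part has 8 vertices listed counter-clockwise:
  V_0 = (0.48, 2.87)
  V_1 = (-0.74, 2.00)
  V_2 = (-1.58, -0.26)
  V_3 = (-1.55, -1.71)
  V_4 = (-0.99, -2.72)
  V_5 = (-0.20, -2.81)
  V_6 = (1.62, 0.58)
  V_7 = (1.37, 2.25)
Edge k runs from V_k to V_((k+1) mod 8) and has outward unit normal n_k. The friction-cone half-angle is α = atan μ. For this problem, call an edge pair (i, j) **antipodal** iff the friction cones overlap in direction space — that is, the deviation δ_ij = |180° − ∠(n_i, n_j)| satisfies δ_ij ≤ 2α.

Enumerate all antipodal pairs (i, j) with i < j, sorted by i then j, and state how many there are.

α = atan 0.15 = 8.53°;  2α = 17.06°
n_0 = (-0.5806, +0.8142)
n_1 = (-0.9373, +0.3484)
n_2 = (-0.9998, -0.0207)
n_3 = (-0.8746, -0.4849)
n_4 = (-0.1132, -0.9936)
n_5 = (+0.8811, -0.4730)
n_6 = (+0.9890, +0.1481)
n_7 = (+0.5716, +0.8205)
  (0,1): δ = 145.88°  ·
  (0,2): δ = 124.31°  ·
  (0,3): δ = 96.49°  ·
  (0,4): δ = 41.99°  ·
  (0,5): δ = 26.28°  ·
  (0,6): δ = 63.02°  ·
  (0,7): δ = 109.64°  ·
  (1,2): δ = 158.43°  ·
  (1,3): δ = 130.60°  ·
  (1,4): δ = 76.11°  ·
  (1,5): δ = 7.84°  ✓
  (1,6): δ = 28.90°  ·
  (1,7): δ = 75.53°  ·
  (2,3): δ = 152.18°  ·
  (2,4): δ = 97.68°  ·
  (2,5): δ = 29.42°  ·
  (2,6): δ = 7.33°  ✓
  (2,7): δ = 53.95°  ·
  (3,4): δ = 125.51°  ·
  (3,5): δ = 57.24°  ·
  (3,6): δ = 20.49°  ·
  (3,7): δ = 26.13°  ·
  (4,5): δ = 111.73°  ·
  (4,6): δ = 74.99°  ·
  (4,7): δ = 28.36°  ·
  (5,6): δ = 143.26°  ·
  (5,7): δ = 96.63°  ·
  (6,7): δ = 133.38°  ·
antipodal pairs: 2

count = 2; pairs: (1,5), (2,6)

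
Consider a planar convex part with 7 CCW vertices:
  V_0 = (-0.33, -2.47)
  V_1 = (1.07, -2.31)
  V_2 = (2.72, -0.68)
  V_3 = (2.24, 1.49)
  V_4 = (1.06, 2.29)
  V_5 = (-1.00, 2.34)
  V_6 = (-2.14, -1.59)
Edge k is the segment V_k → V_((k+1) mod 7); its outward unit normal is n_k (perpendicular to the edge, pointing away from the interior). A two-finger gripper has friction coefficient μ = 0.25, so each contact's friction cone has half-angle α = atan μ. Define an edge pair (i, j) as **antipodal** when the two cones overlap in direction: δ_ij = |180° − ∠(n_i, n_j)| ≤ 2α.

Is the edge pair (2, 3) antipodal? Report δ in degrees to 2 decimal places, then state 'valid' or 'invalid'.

α = atan 0.25 = 14.04°;  2α = 28.07°
edge 2: e_2 = (-0.48, +2.17);  n_2 = (+0.9764, +0.2160)
edge 3: e_3 = (-1.18, +0.80);  n_3 = (+0.5612, +0.8277)
∠(n_2, n_3) = 43.39°
δ = |180° − 43.39°| = 136.61°
136.61° > 2α = 28.07°  →  invalid

δ = 136.61°, invalid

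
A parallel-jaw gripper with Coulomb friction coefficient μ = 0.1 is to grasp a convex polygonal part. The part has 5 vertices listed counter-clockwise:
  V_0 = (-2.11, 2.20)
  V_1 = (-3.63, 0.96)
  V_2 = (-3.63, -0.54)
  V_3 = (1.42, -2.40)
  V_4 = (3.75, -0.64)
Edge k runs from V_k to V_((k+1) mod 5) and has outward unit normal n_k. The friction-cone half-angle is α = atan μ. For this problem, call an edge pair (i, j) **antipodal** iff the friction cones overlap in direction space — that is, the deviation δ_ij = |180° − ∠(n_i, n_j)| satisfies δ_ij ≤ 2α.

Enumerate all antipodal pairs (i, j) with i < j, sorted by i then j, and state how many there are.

α = atan 0.1 = 5.71°;  2α = 11.42°
n_0 = (-0.6321, +0.7749)
n_1 = (-1.0000, -0.0000)
n_2 = (-0.3456, -0.9384)
n_3 = (+0.6027, -0.7979)
n_4 = (+0.4361, +0.8999)
  (0,1): δ = 129.21°  ·
  (0,2): δ = 59.43°  ·
  (0,3): δ = 2.14°  ✓
  (0,4): δ = 114.94°  ·
  (1,2): δ = 110.22°  ·
  (1,3): δ = 52.93°  ·
  (1,4): δ = 64.14°  ·
  (2,3): δ = 122.71°  ·
  (2,4): δ = 5.64°  ✓
  (3,4): δ = 62.92°  ·
antipodal pairs: 2

count = 2; pairs: (0,3), (2,4)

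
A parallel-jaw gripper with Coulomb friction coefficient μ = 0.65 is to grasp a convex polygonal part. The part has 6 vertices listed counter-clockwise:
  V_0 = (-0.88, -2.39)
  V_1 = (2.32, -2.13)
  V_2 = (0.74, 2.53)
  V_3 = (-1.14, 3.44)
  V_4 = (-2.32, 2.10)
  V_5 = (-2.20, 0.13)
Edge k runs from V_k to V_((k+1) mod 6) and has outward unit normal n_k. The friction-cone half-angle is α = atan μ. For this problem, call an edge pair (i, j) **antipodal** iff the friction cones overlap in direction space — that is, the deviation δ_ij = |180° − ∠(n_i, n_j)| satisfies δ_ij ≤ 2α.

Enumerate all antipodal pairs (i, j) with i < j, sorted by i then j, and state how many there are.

α = atan 0.65 = 33.02°;  2α = 66.05°
n_0 = (+0.0810, -0.9967)
n_1 = (+0.9470, +0.3211)
n_2 = (+0.4357, +0.9001)
n_3 = (-0.7505, +0.6609)
n_4 = (-0.9981, -0.0608)
n_5 = (-0.8858, -0.4640)
  (0,1): δ = 75.92°  ·
  (0,2): δ = 30.47°  ✓
  (0,3): δ = 43.99°  ✓
  (0,4): δ = 88.84°  ·
  (0,5): δ = 113.00°  ·
  (1,2): δ = 134.56°  ·
  (1,3): δ = 60.10°  ✓
  (1,4): δ = 15.24°  ✓
  (1,5): δ = 8.92°  ✓
  (2,3): δ = 105.54°  ·
  (2,4): δ = 60.69°  ✓
  (2,5): δ = 36.53°  ✓
  (3,4): δ = 135.15°  ·
  (3,5): δ = 110.99°  ·
  (4,5): δ = 155.84°  ·
antipodal pairs: 7

count = 7; pairs: (0,2), (0,3), (1,3), (1,4), (1,5), (2,4), (2,5)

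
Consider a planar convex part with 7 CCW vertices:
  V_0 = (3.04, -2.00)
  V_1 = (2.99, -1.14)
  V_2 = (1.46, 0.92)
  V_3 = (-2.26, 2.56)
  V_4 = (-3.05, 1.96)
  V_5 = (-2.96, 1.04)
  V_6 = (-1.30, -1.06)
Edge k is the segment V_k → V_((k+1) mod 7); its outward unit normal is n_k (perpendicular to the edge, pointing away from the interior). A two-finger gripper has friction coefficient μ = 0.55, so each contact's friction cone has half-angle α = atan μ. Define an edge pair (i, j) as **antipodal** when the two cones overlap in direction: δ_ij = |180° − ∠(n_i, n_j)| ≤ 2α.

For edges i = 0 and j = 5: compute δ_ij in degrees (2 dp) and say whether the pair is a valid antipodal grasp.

δ = 35.00°, valid

α = atan 0.55 = 28.81°;  2α = 57.62°
edge 0: e_0 = (-0.05, +0.86);  n_0 = (+0.9983, +0.0580)
edge 5: e_5 = (+1.66, -2.10);  n_5 = (-0.7845, -0.6201)
∠(n_0, n_5) = 145.00°
δ = |180° − 145.00°| = 35.00°
35.00° ≤ 2α = 57.62°  →  valid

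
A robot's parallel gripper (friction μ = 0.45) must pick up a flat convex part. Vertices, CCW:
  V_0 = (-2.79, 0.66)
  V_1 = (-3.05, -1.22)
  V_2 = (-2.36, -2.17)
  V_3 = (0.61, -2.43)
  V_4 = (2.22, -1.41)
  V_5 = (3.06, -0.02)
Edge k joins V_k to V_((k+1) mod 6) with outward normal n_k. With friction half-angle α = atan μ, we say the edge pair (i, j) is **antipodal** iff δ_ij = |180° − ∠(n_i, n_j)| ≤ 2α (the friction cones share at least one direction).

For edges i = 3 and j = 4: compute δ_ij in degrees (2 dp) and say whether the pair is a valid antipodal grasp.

δ = 153.50°, invalid

α = atan 0.45 = 24.23°;  2α = 48.46°
edge 3: e_3 = (+1.61, +1.02);  n_3 = (+0.5352, -0.8447)
edge 4: e_4 = (+0.84, +1.39);  n_4 = (+0.8559, -0.5172)
∠(n_3, n_4) = 26.50°
δ = |180° − 26.50°| = 153.50°
153.50° > 2α = 48.46°  →  invalid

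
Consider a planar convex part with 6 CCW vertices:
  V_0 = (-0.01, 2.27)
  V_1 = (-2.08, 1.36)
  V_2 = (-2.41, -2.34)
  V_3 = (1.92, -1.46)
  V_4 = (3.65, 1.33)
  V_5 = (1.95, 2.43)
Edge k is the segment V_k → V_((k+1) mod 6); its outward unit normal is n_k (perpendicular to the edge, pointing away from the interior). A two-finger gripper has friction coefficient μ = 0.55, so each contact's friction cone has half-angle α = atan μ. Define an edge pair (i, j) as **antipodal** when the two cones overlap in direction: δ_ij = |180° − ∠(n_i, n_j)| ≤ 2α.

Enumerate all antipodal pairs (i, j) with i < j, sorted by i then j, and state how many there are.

count = 6; pairs: (0,2), (0,3), (1,3), (2,4), (2,5), (3,5)

α = atan 0.55 = 28.81°;  2α = 57.62°
n_0 = (-0.4024, +0.9154)
n_1 = (-0.9960, +0.0888)
n_2 = (+0.1992, -0.9800)
n_3 = (+0.8499, -0.5270)
n_4 = (+0.5433, +0.8396)
n_5 = (-0.0814, +0.9967)
  (0,1): δ = 118.83°  ·
  (0,2): δ = 12.24°  ✓
  (0,3): δ = 34.47°  ✓
  (0,4): δ = 123.36°  ·
  (0,5): δ = 160.94°  ·
  (1,2): δ = 73.42°  ·
  (1,3): δ = 26.71°  ✓
  (1,4): δ = 62.19°  ·
  (1,5): δ = 99.76°  ·
  (2,3): δ = 133.29°  ·
  (2,4): δ = 44.39°  ✓
  (2,5): δ = 6.82°  ✓
  (3,4): δ = 91.10°  ·
  (3,5): δ = 53.53°  ✓
  (4,5): δ = 142.43°  ·
antipodal pairs: 6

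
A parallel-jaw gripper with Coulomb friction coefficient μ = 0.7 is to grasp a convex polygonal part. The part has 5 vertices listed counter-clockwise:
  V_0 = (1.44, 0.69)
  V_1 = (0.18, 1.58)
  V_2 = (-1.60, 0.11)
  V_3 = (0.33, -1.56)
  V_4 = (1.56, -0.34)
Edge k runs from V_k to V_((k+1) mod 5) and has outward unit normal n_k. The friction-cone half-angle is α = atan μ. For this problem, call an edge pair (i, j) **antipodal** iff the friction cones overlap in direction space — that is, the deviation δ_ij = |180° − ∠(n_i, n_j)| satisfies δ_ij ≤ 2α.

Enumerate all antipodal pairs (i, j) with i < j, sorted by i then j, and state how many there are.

α = atan 0.7 = 34.99°;  2α = 69.98°
n_0 = (+0.5769, +0.8168)
n_1 = (-0.6368, +0.7711)
n_2 = (-0.6543, -0.7562)
n_3 = (+0.7042, -0.7100)
n_4 = (+0.9933, +0.1157)
  (0,1): δ = 105.21°  ·
  (0,2): δ = 5.63°  ✓
  (0,3): δ = 80.00°  ·
  (0,4): δ = 131.88°  ·
  (1,2): δ = 80.42°  ·
  (1,3): δ = 5.21°  ✓
  (1,4): δ = 57.09°  ✓
  (2,3): δ = 94.36°  ·
  (2,4): δ = 42.49°  ✓
  (3,4): δ = 128.12°  ·
antipodal pairs: 4

count = 4; pairs: (0,2), (1,3), (1,4), (2,4)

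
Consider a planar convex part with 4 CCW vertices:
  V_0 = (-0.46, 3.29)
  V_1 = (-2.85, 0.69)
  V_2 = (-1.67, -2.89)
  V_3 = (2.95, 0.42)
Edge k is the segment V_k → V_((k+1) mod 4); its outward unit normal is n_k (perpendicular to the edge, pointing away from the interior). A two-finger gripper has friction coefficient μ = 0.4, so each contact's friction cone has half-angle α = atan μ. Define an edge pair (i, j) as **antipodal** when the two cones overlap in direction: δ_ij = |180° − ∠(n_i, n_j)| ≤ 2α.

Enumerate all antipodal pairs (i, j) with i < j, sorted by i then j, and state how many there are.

α = atan 0.4 = 21.80°;  2α = 43.60°
n_0 = (-0.7362, +0.6767)
n_1 = (-0.9497, -0.3130)
n_2 = (+0.5824, -0.8129)
n_3 = (+0.6439, +0.7651)
  (0,1): δ = 119.17°  ·
  (0,2): δ = 11.79°  ✓
  (0,3): δ = 92.50°  ·
  (1,2): δ = 72.62°  ·
  (1,3): δ = 31.67°  ✓
  (2,3): δ = 75.71°  ·
antipodal pairs: 2

count = 2; pairs: (0,2), (1,3)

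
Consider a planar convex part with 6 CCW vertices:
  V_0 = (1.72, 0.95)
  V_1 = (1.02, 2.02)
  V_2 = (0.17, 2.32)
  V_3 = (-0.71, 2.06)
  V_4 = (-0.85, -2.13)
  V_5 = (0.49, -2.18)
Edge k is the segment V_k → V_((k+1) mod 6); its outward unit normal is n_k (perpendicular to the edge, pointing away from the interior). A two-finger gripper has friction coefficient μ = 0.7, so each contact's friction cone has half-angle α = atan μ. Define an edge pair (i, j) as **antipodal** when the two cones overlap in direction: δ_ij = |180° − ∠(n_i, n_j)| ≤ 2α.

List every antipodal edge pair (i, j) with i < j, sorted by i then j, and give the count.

count = 6; pairs: (0,3), (0,4), (1,4), (2,4), (2,5), (3,5)

α = atan 0.7 = 34.99°;  2α = 69.98°
n_0 = (+0.8368, +0.5475)
n_1 = (+0.3328, +0.9430)
n_2 = (-0.2833, +0.9590)
n_3 = (-0.9994, +0.0334)
n_4 = (-0.0373, -0.9993)
n_5 = (+0.9307, -0.3657)
  (0,1): δ = 142.63°  ·
  (0,2): δ = 106.73°  ·
  (0,3): δ = 35.11°  ✓
  (0,4): δ = 54.67°  ✓
  (0,5): δ = 125.35°  ·
  (1,2): δ = 144.10°  ·
  (1,3): δ = 72.47°  ·
  (1,4): δ = 17.30°  ✓
  (1,5): δ = 87.99°  ·
  (2,3): δ = 108.37°  ·
  (2,4): δ = 18.60°  ✓
  (2,5): δ = 52.09°  ✓
  (3,4): δ = 90.22°  ·
  (3,5): δ = 19.54°  ✓
  (4,5): δ = 109.32°  ·
antipodal pairs: 6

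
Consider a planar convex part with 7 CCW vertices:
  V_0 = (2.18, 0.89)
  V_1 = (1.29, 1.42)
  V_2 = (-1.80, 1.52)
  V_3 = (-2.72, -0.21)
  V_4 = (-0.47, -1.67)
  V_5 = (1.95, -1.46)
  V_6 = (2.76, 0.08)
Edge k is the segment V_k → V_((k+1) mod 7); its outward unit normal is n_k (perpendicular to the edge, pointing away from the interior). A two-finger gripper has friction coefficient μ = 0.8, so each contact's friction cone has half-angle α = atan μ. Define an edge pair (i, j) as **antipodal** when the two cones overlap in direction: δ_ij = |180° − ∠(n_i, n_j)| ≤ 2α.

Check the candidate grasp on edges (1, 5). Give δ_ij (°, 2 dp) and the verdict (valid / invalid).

α = atan 0.8 = 38.66°;  2α = 77.32°
edge 1: e_1 = (-3.09, +0.10);  n_1 = (+0.0323, +0.9995)
edge 5: e_5 = (+0.81, +1.54);  n_5 = (+0.8850, -0.4655)
∠(n_1, n_5) = 115.89°
δ = |180° − 115.89°| = 64.11°
64.11° ≤ 2α = 77.32°  →  valid

δ = 64.11°, valid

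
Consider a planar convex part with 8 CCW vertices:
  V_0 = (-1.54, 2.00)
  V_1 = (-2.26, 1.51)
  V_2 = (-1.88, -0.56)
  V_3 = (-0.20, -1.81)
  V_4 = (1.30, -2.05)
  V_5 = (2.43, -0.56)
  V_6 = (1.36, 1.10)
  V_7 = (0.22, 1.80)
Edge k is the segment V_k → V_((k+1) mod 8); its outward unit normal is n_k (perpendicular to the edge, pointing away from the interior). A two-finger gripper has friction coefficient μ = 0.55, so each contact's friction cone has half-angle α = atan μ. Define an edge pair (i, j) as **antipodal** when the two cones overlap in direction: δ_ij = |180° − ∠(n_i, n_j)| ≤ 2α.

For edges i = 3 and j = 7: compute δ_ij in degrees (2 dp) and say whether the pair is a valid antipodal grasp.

α = atan 0.55 = 28.81°;  2α = 57.62°
edge 3: e_3 = (+1.50, -0.24);  n_3 = (-0.1580, -0.9874)
edge 7: e_7 = (-1.76, +0.20);  n_7 = (+0.1129, +0.9936)
∠(n_3, n_7) = 177.39°
δ = |180° − 177.39°| = 2.61°
2.61° ≤ 2α = 57.62°  →  valid

δ = 2.61°, valid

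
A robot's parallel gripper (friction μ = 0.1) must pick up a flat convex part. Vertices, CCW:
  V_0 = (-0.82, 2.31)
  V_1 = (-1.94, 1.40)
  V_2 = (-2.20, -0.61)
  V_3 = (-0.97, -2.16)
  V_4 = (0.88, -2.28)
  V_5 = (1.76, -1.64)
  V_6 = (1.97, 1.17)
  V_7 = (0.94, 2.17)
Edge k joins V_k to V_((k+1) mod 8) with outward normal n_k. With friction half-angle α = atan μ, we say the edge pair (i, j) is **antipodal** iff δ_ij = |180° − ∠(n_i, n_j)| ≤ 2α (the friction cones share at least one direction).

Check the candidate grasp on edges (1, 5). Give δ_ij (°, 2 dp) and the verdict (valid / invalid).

δ = 3.10°, valid

α = atan 0.1 = 5.71°;  2α = 11.42°
edge 1: e_1 = (-0.26, -2.01);  n_1 = (-0.9917, +0.1283)
edge 5: e_5 = (+0.21, +2.81);  n_5 = (+0.9972, -0.0745)
∠(n_1, n_5) = 176.90°
δ = |180° − 176.90°| = 3.10°
3.10° ≤ 2α = 11.42°  →  valid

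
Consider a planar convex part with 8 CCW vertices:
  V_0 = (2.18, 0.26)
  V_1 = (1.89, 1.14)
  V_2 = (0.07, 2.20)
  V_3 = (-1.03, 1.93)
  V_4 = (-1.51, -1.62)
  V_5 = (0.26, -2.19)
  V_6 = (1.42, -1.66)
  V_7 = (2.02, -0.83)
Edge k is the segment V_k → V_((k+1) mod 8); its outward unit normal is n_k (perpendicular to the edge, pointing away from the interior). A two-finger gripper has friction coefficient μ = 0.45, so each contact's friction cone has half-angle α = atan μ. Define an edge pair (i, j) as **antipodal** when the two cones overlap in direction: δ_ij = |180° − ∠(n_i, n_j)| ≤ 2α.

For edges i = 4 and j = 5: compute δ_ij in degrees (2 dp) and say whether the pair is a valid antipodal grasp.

α = atan 0.45 = 24.23°;  2α = 48.46°
edge 4: e_4 = (+1.77, -0.57);  n_4 = (-0.3065, -0.9519)
edge 5: e_5 = (+1.16, +0.53);  n_5 = (+0.4156, -0.9096)
∠(n_4, n_5) = 42.41°
δ = |180° − 42.41°| = 137.59°
137.59° > 2α = 48.46°  →  invalid

δ = 137.59°, invalid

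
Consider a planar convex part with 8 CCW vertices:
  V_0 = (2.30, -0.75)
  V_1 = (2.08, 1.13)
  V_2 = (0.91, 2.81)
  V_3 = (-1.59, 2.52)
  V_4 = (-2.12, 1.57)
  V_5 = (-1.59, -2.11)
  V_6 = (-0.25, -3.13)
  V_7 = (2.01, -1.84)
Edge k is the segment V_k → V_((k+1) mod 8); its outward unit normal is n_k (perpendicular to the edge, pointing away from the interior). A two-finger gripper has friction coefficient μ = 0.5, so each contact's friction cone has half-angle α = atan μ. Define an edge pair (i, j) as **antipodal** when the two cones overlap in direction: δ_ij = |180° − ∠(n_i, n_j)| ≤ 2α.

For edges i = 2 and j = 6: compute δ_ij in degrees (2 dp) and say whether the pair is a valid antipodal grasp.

α = atan 0.5 = 26.57°;  2α = 53.13°
edge 2: e_2 = (-2.50, -0.29);  n_2 = (-0.1152, +0.9933)
edge 6: e_6 = (+2.26, +1.29);  n_6 = (+0.4957, -0.8685)
∠(n_2, n_6) = 156.90°
δ = |180° − 156.90°| = 23.10°
23.10° ≤ 2α = 53.13°  →  valid

δ = 23.10°, valid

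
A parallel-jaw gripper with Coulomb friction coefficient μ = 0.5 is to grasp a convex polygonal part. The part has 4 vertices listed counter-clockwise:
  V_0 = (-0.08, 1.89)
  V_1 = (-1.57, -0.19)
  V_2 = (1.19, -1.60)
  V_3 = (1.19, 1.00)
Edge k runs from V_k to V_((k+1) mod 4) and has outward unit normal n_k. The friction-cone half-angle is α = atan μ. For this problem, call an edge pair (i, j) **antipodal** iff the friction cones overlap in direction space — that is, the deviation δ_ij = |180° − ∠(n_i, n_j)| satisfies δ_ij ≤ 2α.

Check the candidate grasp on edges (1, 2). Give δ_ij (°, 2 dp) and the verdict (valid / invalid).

δ = 62.94°, invalid

α = atan 0.5 = 26.57°;  2α = 53.13°
edge 1: e_1 = (+2.76, -1.41);  n_1 = (-0.4549, -0.8905)
edge 2: e_2 = (+0.00, +2.60);  n_2 = (+1.0000, -0.0000)
∠(n_1, n_2) = 117.06°
δ = |180° − 117.06°| = 62.94°
62.94° > 2α = 53.13°  →  invalid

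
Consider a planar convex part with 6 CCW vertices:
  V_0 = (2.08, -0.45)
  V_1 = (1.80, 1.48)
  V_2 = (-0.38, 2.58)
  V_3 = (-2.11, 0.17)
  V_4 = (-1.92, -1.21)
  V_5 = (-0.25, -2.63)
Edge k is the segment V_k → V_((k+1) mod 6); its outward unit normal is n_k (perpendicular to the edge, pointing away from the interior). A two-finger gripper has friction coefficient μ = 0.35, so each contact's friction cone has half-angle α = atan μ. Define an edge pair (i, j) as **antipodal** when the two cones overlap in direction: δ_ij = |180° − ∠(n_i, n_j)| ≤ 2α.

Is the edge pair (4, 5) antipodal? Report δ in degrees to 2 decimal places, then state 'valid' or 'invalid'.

δ = 96.53°, invalid

α = atan 0.35 = 19.29°;  2α = 38.58°
edge 4: e_4 = (+1.67, -1.42);  n_4 = (-0.6478, -0.7618)
edge 5: e_5 = (+2.33, +2.18);  n_5 = (+0.6832, -0.7302)
∠(n_4, n_5) = 83.47°
δ = |180° − 83.47°| = 96.53°
96.53° > 2α = 38.58°  →  invalid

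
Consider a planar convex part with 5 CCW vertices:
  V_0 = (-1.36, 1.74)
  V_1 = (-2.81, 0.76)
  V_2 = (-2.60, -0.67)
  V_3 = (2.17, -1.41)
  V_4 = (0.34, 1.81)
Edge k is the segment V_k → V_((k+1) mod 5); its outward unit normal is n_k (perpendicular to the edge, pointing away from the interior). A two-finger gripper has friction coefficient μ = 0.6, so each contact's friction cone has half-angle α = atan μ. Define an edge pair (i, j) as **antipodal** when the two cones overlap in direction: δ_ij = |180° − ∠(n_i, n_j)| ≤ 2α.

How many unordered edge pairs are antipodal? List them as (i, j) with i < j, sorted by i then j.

α = atan 0.6 = 30.96°;  2α = 61.93°
n_0 = (-0.5600, +0.8285)
n_1 = (-0.9894, -0.1453)
n_2 = (-0.1533, -0.9882)
n_3 = (+0.8694, +0.4941)
n_4 = (-0.0411, +0.9992)
  (0,1): δ = 115.70°  ·
  (0,2): δ = 42.87°  ✓
  (0,3): δ = 85.56°  ·
  (0,4): δ = 148.30°  ·
  (1,2): δ = 107.17°  ·
  (1,3): δ = 21.26°  ✓
  (1,4): δ = 84.00°  ·
  (2,3): δ = 51.57°  ✓
  (2,4): δ = 11.18°  ✓
  (3,4): δ = 117.25°  ·
antipodal pairs: 4

count = 4; pairs: (0,2), (1,3), (2,3), (2,4)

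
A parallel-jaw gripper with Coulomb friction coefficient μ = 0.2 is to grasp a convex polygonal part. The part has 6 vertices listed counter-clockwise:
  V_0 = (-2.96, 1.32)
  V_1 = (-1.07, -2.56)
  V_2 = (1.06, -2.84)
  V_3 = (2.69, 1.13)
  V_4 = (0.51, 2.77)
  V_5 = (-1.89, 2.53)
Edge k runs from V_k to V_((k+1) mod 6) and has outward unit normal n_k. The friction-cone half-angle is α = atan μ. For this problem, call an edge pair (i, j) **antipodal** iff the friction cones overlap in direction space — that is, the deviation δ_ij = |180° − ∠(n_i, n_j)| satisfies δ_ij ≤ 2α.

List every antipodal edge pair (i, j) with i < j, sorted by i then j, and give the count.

count = 2; pairs: (1,4), (2,5)

α = atan 0.2 = 11.31°;  2α = 22.62°
n_0 = (-0.8990, -0.4379)
n_1 = (-0.1303, -0.9915)
n_2 = (+0.9251, -0.3798)
n_3 = (+0.6012, +0.7991)
n_4 = (-0.0995, +0.9950)
n_5 = (-0.7491, +0.6624)
  (0,1): δ = 123.46°  ·
  (0,2): δ = 48.29°  ·
  (0,3): δ = 27.07°  ·
  (0,4): δ = 69.74°  ·
  (0,5): δ = 112.54°  ·
  (1,2): δ = 104.83°  ·
  (1,3): δ = 29.47°  ·
  (1,4): δ = 13.20°  ✓
  (1,5): δ = 56.00°  ·
  (2,3): δ = 104.63°  ·
  (2,4): δ = 61.97°  ·
  (2,5): δ = 19.16°  ✓
  (3,4): δ = 137.34°  ·
  (3,5): δ = 94.53°  ·
  (4,5): δ = 137.20°  ·
antipodal pairs: 2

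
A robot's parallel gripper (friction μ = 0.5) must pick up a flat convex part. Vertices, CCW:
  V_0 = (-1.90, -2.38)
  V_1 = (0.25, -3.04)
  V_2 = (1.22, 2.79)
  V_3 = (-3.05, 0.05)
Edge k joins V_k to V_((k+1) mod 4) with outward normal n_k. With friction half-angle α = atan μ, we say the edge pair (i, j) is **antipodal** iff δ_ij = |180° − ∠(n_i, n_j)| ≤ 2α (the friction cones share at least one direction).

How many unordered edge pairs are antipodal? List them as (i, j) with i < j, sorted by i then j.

α = atan 0.5 = 26.57°;  2α = 53.13°
n_0 = (-0.2935, -0.9560)
n_1 = (+0.9864, -0.1641)
n_2 = (-0.5401, +0.8416)
n_3 = (-0.9039, -0.4278)
  (0,1): δ = 82.38°  ·
  (0,2): δ = 49.75°  ✓
  (0,3): δ = 132.39°  ·
  (1,2): δ = 47.87°  ✓
  (1,3): δ = 34.77°  ✓
  (2,3): δ = 97.36°  ·
antipodal pairs: 3

count = 3; pairs: (0,2), (1,2), (1,3)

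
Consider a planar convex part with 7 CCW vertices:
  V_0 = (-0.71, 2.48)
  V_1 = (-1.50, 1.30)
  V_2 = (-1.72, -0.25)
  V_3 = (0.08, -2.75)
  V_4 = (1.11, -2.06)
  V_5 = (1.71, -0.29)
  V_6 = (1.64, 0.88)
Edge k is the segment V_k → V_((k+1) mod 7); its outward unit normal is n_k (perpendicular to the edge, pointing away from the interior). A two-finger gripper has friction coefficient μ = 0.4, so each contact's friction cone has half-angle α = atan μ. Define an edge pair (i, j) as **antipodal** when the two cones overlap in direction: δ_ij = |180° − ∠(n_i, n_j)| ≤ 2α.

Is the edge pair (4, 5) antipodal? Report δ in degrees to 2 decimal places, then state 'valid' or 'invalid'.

α = atan 0.4 = 21.80°;  2α = 43.60°
edge 4: e_4 = (+0.60, +1.77);  n_4 = (+0.9471, -0.3210)
edge 5: e_5 = (-0.07, +1.17);  n_5 = (+0.9982, +0.0597)
∠(n_4, n_5) = 22.15°
δ = |180° − 22.15°| = 157.85°
157.85° > 2α = 43.60°  →  invalid

δ = 157.85°, invalid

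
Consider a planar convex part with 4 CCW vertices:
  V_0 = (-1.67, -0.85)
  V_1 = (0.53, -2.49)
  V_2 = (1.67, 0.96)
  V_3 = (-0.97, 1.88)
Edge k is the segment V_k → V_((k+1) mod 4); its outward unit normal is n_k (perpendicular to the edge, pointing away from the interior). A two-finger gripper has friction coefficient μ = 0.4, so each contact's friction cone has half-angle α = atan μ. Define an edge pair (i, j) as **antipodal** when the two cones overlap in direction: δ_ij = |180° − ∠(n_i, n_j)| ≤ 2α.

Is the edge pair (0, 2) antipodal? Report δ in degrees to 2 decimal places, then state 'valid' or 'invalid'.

α = atan 0.4 = 21.80°;  2α = 43.60°
edge 0: e_0 = (+2.20, -1.64);  n_0 = (-0.5977, -0.8017)
edge 2: e_2 = (-2.64, +0.92);  n_2 = (+0.3291, +0.9443)
∠(n_0, n_2) = 162.51°
δ = |180° − 162.51°| = 17.49°
17.49° ≤ 2α = 43.60°  →  valid

δ = 17.49°, valid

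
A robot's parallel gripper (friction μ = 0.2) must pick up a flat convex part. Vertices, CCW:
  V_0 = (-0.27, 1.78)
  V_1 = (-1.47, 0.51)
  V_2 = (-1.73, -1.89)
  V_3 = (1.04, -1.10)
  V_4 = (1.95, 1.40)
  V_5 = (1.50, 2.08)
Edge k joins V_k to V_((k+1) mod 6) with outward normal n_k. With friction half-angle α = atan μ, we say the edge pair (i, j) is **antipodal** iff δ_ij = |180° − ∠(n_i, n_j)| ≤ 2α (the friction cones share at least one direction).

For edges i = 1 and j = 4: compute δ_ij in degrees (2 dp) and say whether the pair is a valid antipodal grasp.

δ = 39.68°, invalid

α = atan 0.2 = 11.31°;  2α = 22.62°
edge 1: e_1 = (-0.26, -2.40);  n_1 = (-0.9942, +0.1077)
edge 4: e_4 = (-0.45, +0.68);  n_4 = (+0.8339, +0.5519)
∠(n_1, n_4) = 140.32°
δ = |180° − 140.32°| = 39.68°
39.68° > 2α = 22.62°  →  invalid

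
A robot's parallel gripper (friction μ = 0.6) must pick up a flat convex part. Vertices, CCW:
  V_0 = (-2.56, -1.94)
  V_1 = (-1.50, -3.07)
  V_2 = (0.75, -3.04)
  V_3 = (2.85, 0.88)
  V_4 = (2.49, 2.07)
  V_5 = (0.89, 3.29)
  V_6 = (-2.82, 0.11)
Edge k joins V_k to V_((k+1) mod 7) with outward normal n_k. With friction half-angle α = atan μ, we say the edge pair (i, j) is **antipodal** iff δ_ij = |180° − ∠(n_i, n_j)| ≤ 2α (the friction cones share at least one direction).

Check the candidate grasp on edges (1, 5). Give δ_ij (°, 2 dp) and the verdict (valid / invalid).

δ = 39.84°, valid

α = atan 0.6 = 30.96°;  2α = 61.93°
edge 1: e_1 = (+2.25, +0.03);  n_1 = (+0.0133, -0.9999)
edge 5: e_5 = (-3.71, -3.18);  n_5 = (-0.6508, +0.7593)
∠(n_1, n_5) = 140.16°
δ = |180° − 140.16°| = 39.84°
39.84° ≤ 2α = 61.93°  →  valid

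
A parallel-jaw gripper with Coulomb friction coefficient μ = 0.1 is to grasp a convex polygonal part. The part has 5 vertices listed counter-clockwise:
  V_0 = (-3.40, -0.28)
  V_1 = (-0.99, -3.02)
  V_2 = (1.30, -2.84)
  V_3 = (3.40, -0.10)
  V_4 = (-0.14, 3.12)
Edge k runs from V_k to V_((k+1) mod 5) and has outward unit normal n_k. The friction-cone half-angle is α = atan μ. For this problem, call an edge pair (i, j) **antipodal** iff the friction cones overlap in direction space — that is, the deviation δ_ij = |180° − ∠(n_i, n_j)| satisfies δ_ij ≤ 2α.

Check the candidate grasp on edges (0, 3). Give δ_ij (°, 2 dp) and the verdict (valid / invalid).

α = atan 0.1 = 5.71°;  2α = 11.42°
edge 0: e_0 = (+2.41, -2.74);  n_0 = (-0.7509, -0.6604)
edge 3: e_3 = (-3.54, +3.22);  n_3 = (+0.6729, +0.7398)
∠(n_0, n_3) = 173.62°
δ = |180° − 173.62°| = 6.38°
6.38° ≤ 2α = 11.42°  →  valid

δ = 6.38°, valid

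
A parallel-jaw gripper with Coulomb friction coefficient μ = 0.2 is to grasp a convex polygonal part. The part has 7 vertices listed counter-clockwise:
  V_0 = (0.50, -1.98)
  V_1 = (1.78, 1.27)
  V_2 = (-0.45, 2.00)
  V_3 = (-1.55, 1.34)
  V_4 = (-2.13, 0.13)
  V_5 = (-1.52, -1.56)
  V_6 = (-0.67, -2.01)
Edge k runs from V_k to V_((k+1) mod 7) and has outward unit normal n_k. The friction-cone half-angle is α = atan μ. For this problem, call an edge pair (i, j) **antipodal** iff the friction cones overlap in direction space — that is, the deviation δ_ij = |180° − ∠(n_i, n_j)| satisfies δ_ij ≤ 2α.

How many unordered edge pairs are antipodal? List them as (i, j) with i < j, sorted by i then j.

count = 3; pairs: (0,3), (1,5), (1,6)

α = atan 0.2 = 11.31°;  2α = 22.62°
n_0 = (+0.9304, -0.3664)
n_1 = (+0.3111, +0.9504)
n_2 = (-0.5145, +0.8575)
n_3 = (-0.9018, +0.4322)
n_4 = (-0.9406, -0.3395)
n_5 = (-0.4679, -0.8838)
n_6 = (+0.0256, -0.9997)
  (0,1): δ = 86.63°  ·
  (0,2): δ = 37.54°  ·
  (0,3): δ = 4.11°  ✓
  (0,4): δ = 41.34°  ·
  (0,5): δ = 83.60°  ·
  (0,6): δ = 112.97°  ·
  (1,2): δ = 130.91°  ·
  (1,3): δ = 97.48°  ·
  (1,4): δ = 52.03°  ·
  (1,5): δ = 9.77°  ✓
  (1,6): δ = 19.59°  ✓
  (2,3): δ = 146.57°  ·
  (2,4): δ = 101.12°  ·
  (2,5): δ = 58.86°  ·
  (2,6): δ = 29.49°  ·
  (3,4): δ = 134.54°  ·
  (3,5): δ = 92.29°  ·
  (3,6): δ = 62.92°  ·
  (4,5): δ = 137.74°  ·
  (4,6): δ = 108.38°  ·
  (5,6): δ = 150.63°  ·
antipodal pairs: 3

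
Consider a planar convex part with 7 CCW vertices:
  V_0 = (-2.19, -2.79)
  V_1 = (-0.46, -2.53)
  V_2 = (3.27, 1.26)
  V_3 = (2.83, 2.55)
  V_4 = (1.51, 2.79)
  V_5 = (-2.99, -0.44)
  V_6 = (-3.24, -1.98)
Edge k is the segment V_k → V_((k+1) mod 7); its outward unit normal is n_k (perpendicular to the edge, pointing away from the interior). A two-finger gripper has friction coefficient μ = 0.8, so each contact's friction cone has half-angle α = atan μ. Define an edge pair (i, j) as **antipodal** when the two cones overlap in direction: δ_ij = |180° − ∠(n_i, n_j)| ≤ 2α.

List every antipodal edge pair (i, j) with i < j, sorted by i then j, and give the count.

count = 11; pairs: (0,3), (0,4), (0,5), (1,3), (1,4), (1,5), (2,4), (2,5), (2,6), (3,6), (4,6)

α = atan 0.8 = 38.66°;  2α = 77.32°
n_0 = (+0.1486, -0.9889)
n_1 = (+0.7127, -0.7014)
n_2 = (+0.9465, +0.3228)
n_3 = (+0.1789, +0.9839)
n_4 = (-0.5831, +0.8124)
n_5 = (-0.9871, +0.1602)
n_6 = (-0.6108, -0.7918)
  (0,1): δ = 143.09°  ·
  (0,2): δ = 79.71°  ·
  (0,3): δ = 18.85°  ✓
  (0,4): δ = 27.12°  ✓
  (0,5): δ = 72.23°  ✓
  (0,6): δ = 133.81°  ·
  (1,2): δ = 116.62°  ·
  (1,3): δ = 55.76°  ✓
  (1,4): δ = 9.79°  ✓
  (1,5): δ = 35.32°  ✓
  (1,6): δ = 96.90°  ·
  (2,3): δ = 119.14°  ·
  (2,4): δ = 73.16°  ✓
  (2,5): δ = 28.05°  ✓
  (2,6): δ = 33.52°  ✓
  (3,4): δ = 134.03°  ·
  (3,5): δ = 88.92°  ·
  (3,6): δ = 27.34°  ✓
  (4,5): δ = 134.89°  ·
  (4,6): δ = 73.32°  ✓
  (5,6): δ = 118.43°  ·
antipodal pairs: 11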